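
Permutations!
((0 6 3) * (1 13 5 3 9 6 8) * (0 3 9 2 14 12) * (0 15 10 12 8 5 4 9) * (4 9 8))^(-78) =((0 5)(1 13 9 6 2 14 4 8)(10 12 15))^(-78) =(15)(1 9 2 4)(6 14 8 13)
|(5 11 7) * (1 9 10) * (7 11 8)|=3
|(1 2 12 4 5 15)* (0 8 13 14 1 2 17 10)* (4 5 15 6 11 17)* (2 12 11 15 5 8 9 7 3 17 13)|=|(0 9 7 3 17 10)(1 4 5 6 15 12 8 2 11 13 14)|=66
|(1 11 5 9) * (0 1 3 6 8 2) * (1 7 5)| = 8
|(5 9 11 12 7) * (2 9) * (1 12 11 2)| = |(1 12 7 5)(2 9)| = 4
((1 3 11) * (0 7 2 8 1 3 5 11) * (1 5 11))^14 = ((0 7 2 8 5 1 11 3))^14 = (0 11 5 2)(1 8 7 3)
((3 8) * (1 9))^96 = (9)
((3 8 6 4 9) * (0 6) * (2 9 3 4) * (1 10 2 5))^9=(0 8 3 4 9 2 10 1 5 6)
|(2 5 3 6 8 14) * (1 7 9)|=|(1 7 9)(2 5 3 6 8 14)|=6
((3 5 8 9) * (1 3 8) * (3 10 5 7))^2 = (1 5 10)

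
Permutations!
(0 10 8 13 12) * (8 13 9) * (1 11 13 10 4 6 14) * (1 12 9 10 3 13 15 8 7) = [4, 11, 2, 13, 6, 5, 14, 1, 10, 7, 3, 15, 0, 9, 12, 8] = (0 4 6 14 12)(1 11 15 8 10 3 13 9 7)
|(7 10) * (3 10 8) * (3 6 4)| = 6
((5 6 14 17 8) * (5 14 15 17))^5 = (5 14 8 17 15 6)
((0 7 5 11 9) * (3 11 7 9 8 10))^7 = (0 9)(3 10 8 11)(5 7) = ((0 9)(3 11 8 10)(5 7))^7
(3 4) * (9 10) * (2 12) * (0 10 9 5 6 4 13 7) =(0 10 5 6 4 3 13 7)(2 12) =[10, 1, 12, 13, 3, 6, 4, 0, 8, 9, 5, 11, 2, 7]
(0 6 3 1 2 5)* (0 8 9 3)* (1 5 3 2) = (0 6)(2 3 5 8 9) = [6, 1, 3, 5, 4, 8, 0, 7, 9, 2]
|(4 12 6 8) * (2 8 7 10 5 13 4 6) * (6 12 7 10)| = 6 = |(2 8 12)(4 7 6 10 5 13)|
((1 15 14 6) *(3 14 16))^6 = (16)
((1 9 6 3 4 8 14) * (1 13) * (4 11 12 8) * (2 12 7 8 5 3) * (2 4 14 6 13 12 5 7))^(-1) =(1 13 9)(2 11 3 5)(4 6 8 7 12 14)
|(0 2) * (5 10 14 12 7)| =|(0 2)(5 10 14 12 7)| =10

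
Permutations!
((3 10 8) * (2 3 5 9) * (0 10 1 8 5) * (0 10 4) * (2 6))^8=((0 4)(1 8 10 5 9 6 2 3))^8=(10)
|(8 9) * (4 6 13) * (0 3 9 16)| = 15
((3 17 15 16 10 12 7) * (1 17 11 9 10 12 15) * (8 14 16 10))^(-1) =(1 17)(3 7 12 16 14 8 9 11)(10 15)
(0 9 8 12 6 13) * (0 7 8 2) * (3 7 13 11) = [9, 1, 0, 7, 4, 5, 11, 8, 12, 2, 10, 3, 6, 13] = (13)(0 9 2)(3 7 8 12 6 11)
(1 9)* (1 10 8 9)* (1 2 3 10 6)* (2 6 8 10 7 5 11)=[0, 6, 3, 7, 4, 11, 1, 5, 9, 8, 10, 2]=(1 6)(2 3 7 5 11)(8 9)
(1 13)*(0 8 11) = (0 8 11)(1 13) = [8, 13, 2, 3, 4, 5, 6, 7, 11, 9, 10, 0, 12, 1]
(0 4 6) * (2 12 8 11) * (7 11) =(0 4 6)(2 12 8 7 11) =[4, 1, 12, 3, 6, 5, 0, 11, 7, 9, 10, 2, 8]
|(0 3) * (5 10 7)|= |(0 3)(5 10 7)|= 6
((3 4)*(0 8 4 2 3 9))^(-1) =((0 8 4 9)(2 3))^(-1) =(0 9 4 8)(2 3)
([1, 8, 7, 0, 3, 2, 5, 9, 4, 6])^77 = (0 8 3 1 4)(2 9 5 7 6)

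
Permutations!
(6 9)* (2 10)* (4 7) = (2 10)(4 7)(6 9) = [0, 1, 10, 3, 7, 5, 9, 4, 8, 6, 2]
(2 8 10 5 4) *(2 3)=(2 8 10 5 4 3)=[0, 1, 8, 2, 3, 4, 6, 7, 10, 9, 5]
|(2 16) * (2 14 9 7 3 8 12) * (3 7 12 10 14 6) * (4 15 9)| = |(2 16 6 3 8 10 14 4 15 9 12)| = 11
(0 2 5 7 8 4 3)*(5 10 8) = (0 2 10 8 4 3)(5 7) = [2, 1, 10, 0, 3, 7, 6, 5, 4, 9, 8]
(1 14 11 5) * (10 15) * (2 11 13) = (1 14 13 2 11 5)(10 15) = [0, 14, 11, 3, 4, 1, 6, 7, 8, 9, 15, 5, 12, 2, 13, 10]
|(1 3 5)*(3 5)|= 2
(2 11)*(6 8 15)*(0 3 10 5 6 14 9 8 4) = [3, 1, 11, 10, 0, 6, 4, 7, 15, 8, 5, 2, 12, 13, 9, 14] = (0 3 10 5 6 4)(2 11)(8 15 14 9)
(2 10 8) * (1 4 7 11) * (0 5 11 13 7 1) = [5, 4, 10, 3, 1, 11, 6, 13, 2, 9, 8, 0, 12, 7] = (0 5 11)(1 4)(2 10 8)(7 13)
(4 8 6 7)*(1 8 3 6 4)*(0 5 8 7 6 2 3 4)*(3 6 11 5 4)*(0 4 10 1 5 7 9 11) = [10, 9, 6, 2, 3, 8, 0, 5, 4, 11, 1, 7] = (0 10 1 9 11 7 5 8 4 3 2 6)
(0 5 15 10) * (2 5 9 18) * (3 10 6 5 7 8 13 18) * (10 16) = (0 9 3 16 10)(2 7 8 13 18)(5 15 6) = [9, 1, 7, 16, 4, 15, 5, 8, 13, 3, 0, 11, 12, 18, 14, 6, 10, 17, 2]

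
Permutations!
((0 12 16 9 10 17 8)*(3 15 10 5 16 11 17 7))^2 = (0 11 8 12 17)(3 10)(5 9 16)(7 15)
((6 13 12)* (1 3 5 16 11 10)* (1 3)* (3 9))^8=((3 5 16 11 10 9)(6 13 12))^8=(3 16 10)(5 11 9)(6 12 13)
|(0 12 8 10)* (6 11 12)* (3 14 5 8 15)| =|(0 6 11 12 15 3 14 5 8 10)| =10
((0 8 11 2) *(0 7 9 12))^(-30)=((0 8 11 2 7 9 12))^(-30)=(0 9 2 8 12 7 11)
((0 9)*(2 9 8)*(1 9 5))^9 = (0 5)(1 8)(2 9)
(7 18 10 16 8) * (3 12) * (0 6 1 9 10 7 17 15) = (0 6 1 9 10 16 8 17 15)(3 12)(7 18) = [6, 9, 2, 12, 4, 5, 1, 18, 17, 10, 16, 11, 3, 13, 14, 0, 8, 15, 7]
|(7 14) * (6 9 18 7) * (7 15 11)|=7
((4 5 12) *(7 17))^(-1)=((4 5 12)(7 17))^(-1)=(4 12 5)(7 17)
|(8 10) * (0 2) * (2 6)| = 6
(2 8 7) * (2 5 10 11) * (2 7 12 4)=[0, 1, 8, 3, 2, 10, 6, 5, 12, 9, 11, 7, 4]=(2 8 12 4)(5 10 11 7)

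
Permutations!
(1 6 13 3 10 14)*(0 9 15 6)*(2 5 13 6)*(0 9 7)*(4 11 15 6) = [7, 9, 5, 10, 11, 13, 4, 0, 8, 6, 14, 15, 12, 3, 1, 2] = (0 7)(1 9 6 4 11 15 2 5 13 3 10 14)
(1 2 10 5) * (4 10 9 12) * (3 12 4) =(1 2 9 4 10 5)(3 12) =[0, 2, 9, 12, 10, 1, 6, 7, 8, 4, 5, 11, 3]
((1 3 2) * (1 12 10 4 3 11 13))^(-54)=((1 11 13)(2 12 10 4 3))^(-54)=(13)(2 12 10 4 3)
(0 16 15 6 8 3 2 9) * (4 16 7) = (0 7 4 16 15 6 8 3 2 9) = [7, 1, 9, 2, 16, 5, 8, 4, 3, 0, 10, 11, 12, 13, 14, 6, 15]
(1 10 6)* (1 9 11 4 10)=[0, 1, 2, 3, 10, 5, 9, 7, 8, 11, 6, 4]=(4 10 6 9 11)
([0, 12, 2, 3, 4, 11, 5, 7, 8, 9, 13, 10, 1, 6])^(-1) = (1 12)(5 6 13 10 11)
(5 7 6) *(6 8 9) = (5 7 8 9 6) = [0, 1, 2, 3, 4, 7, 5, 8, 9, 6]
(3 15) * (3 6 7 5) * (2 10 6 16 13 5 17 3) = (2 10 6 7 17 3 15 16 13 5) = [0, 1, 10, 15, 4, 2, 7, 17, 8, 9, 6, 11, 12, 5, 14, 16, 13, 3]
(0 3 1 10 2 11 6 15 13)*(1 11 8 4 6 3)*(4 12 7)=(0 1 10 2 8 12 7 4 6 15 13)(3 11)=[1, 10, 8, 11, 6, 5, 15, 4, 12, 9, 2, 3, 7, 0, 14, 13]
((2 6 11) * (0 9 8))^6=(11)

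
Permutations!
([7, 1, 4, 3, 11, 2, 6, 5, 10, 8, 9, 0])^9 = (0 2)(4 7)(5 11)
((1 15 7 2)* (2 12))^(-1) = ((1 15 7 12 2))^(-1) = (1 2 12 7 15)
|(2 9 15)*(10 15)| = 4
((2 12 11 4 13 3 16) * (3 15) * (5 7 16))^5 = ((2 12 11 4 13 15 3 5 7 16))^5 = (2 15)(3 12)(4 7)(5 11)(13 16)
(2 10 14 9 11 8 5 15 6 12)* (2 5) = (2 10 14 9 11 8)(5 15 6 12) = [0, 1, 10, 3, 4, 15, 12, 7, 2, 11, 14, 8, 5, 13, 9, 6]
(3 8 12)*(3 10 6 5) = (3 8 12 10 6 5) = [0, 1, 2, 8, 4, 3, 5, 7, 12, 9, 6, 11, 10]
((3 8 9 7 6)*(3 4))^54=((3 8 9 7 6 4))^54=(9)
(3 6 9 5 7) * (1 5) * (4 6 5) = (1 4 6 9)(3 5 7) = [0, 4, 2, 5, 6, 7, 9, 3, 8, 1]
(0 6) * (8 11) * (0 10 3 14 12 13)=(0 6 10 3 14 12 13)(8 11)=[6, 1, 2, 14, 4, 5, 10, 7, 11, 9, 3, 8, 13, 0, 12]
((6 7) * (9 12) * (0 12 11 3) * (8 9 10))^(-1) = (0 3 11 9 8 10 12)(6 7)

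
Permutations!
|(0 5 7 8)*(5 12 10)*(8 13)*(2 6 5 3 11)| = 11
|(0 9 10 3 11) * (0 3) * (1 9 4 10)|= 6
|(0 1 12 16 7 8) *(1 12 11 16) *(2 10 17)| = |(0 12 1 11 16 7 8)(2 10 17)| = 21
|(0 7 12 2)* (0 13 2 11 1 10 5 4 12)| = |(0 7)(1 10 5 4 12 11)(2 13)| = 6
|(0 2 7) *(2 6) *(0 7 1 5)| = 5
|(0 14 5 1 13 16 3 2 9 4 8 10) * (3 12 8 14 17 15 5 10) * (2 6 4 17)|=|(0 2 9 17 15 5 1 13 16 12 8 3 6 4 14 10)|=16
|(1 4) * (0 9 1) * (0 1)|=2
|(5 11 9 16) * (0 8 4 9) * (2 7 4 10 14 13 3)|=13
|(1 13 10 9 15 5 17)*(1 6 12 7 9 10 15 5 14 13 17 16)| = |(1 17 6 12 7 9 5 16)(13 15 14)| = 24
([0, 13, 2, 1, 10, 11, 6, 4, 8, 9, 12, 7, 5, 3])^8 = (1 3 13)(4 12 11)(5 7 10)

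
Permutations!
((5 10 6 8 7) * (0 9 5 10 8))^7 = (10)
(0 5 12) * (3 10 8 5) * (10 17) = (0 3 17 10 8 5 12) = [3, 1, 2, 17, 4, 12, 6, 7, 5, 9, 8, 11, 0, 13, 14, 15, 16, 10]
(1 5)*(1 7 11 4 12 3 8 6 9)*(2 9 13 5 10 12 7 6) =(1 10 12 3 8 2 9)(4 7 11)(5 6 13) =[0, 10, 9, 8, 7, 6, 13, 11, 2, 1, 12, 4, 3, 5]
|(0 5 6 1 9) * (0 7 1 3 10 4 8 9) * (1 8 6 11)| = 12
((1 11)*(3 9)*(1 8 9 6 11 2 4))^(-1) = (1 4 2)(3 9 8 11 6)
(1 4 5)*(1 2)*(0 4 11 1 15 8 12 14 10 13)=(0 4 5 2 15 8 12 14 10 13)(1 11)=[4, 11, 15, 3, 5, 2, 6, 7, 12, 9, 13, 1, 14, 0, 10, 8]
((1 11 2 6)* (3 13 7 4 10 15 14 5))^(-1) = (1 6 2 11)(3 5 14 15 10 4 7 13)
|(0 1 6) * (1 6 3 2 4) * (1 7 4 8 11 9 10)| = |(0 6)(1 3 2 8 11 9 10)(4 7)| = 14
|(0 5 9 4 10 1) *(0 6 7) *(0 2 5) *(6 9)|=|(1 9 4 10)(2 5 6 7)|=4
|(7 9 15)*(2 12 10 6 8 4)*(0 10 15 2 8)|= 30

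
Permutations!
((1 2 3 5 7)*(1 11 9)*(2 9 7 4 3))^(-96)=(11)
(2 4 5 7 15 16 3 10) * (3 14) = [0, 1, 4, 10, 5, 7, 6, 15, 8, 9, 2, 11, 12, 13, 3, 16, 14] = (2 4 5 7 15 16 14 3 10)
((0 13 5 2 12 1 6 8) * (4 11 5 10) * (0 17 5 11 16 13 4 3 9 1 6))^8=((0 4 16 13 10 3 9 1)(2 12 6 8 17 5))^8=(2 6 17)(5 12 8)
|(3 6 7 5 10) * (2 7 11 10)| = 12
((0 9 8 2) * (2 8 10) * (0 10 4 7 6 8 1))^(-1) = ((0 9 4 7 6 8 1)(2 10))^(-1) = (0 1 8 6 7 4 9)(2 10)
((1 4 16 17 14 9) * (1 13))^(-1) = ((1 4 16 17 14 9 13))^(-1) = (1 13 9 14 17 16 4)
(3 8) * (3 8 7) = (8)(3 7) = [0, 1, 2, 7, 4, 5, 6, 3, 8]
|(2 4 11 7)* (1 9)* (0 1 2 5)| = 8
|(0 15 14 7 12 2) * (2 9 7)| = |(0 15 14 2)(7 12 9)| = 12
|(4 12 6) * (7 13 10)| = 3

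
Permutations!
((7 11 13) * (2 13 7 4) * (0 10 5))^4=((0 10 5)(2 13 4)(7 11))^4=(0 10 5)(2 13 4)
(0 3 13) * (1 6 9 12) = [3, 6, 2, 13, 4, 5, 9, 7, 8, 12, 10, 11, 1, 0] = (0 3 13)(1 6 9 12)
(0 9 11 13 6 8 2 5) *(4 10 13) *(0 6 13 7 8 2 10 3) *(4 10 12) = (13)(0 9 11 10 7 8 12 4 3)(2 5 6) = [9, 1, 5, 0, 3, 6, 2, 8, 12, 11, 7, 10, 4, 13]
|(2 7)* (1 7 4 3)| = |(1 7 2 4 3)| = 5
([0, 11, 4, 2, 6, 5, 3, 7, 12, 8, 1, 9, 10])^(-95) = [0, 11, 4, 2, 6, 5, 3, 7, 12, 8, 1, 9, 10]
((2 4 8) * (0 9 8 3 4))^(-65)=(0 2 8 9)(3 4)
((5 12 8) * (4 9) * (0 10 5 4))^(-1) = ((0 10 5 12 8 4 9))^(-1) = (0 9 4 8 12 5 10)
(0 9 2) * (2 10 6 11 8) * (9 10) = [10, 1, 0, 3, 4, 5, 11, 7, 2, 9, 6, 8] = (0 10 6 11 8 2)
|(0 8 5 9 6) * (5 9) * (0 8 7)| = |(0 7)(6 8 9)| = 6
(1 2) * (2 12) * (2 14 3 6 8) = (1 12 14 3 6 8 2) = [0, 12, 1, 6, 4, 5, 8, 7, 2, 9, 10, 11, 14, 13, 3]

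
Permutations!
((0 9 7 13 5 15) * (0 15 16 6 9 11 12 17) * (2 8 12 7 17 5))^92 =(0 16 2)(5 13 17)(6 8 11)(7 9 12)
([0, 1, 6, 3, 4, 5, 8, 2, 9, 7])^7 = [0, 1, 8, 3, 4, 5, 9, 6, 7, 2]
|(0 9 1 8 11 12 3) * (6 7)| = 14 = |(0 9 1 8 11 12 3)(6 7)|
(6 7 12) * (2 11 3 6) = (2 11 3 6 7 12) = [0, 1, 11, 6, 4, 5, 7, 12, 8, 9, 10, 3, 2]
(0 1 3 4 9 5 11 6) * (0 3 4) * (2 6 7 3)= [1, 4, 6, 0, 9, 11, 2, 3, 8, 5, 10, 7]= (0 1 4 9 5 11 7 3)(2 6)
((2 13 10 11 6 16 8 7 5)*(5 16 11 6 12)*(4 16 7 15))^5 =((2 13 10 6 11 12 5)(4 16 8 15))^5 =(2 12 6 13 5 11 10)(4 16 8 15)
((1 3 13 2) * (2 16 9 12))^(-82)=(1 13 9 2 3 16 12)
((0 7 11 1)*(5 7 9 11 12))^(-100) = (5 12 7)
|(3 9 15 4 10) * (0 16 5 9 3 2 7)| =9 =|(0 16 5 9 15 4 10 2 7)|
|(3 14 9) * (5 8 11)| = 3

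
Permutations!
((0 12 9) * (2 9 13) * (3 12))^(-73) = (0 9 2 13 12 3)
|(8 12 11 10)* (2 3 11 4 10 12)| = |(2 3 11 12 4 10 8)| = 7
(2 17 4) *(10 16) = (2 17 4)(10 16) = [0, 1, 17, 3, 2, 5, 6, 7, 8, 9, 16, 11, 12, 13, 14, 15, 10, 4]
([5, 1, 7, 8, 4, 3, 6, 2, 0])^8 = (8)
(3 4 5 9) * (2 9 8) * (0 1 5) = [1, 5, 9, 4, 0, 8, 6, 7, 2, 3] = (0 1 5 8 2 9 3 4)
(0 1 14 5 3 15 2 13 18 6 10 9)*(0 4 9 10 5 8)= (0 1 14 8)(2 13 18 6 5 3 15)(4 9)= [1, 14, 13, 15, 9, 3, 5, 7, 0, 4, 10, 11, 12, 18, 8, 2, 16, 17, 6]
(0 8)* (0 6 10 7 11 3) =(0 8 6 10 7 11 3) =[8, 1, 2, 0, 4, 5, 10, 11, 6, 9, 7, 3]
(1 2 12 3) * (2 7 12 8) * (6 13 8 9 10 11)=(1 7 12 3)(2 9 10 11 6 13 8)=[0, 7, 9, 1, 4, 5, 13, 12, 2, 10, 11, 6, 3, 8]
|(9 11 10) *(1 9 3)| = 5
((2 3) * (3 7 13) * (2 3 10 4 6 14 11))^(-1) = (2 11 14 6 4 10 13 7)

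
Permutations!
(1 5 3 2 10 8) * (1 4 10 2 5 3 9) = (1 3 5 9)(4 10 8) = [0, 3, 2, 5, 10, 9, 6, 7, 4, 1, 8]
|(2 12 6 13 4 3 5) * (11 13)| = |(2 12 6 11 13 4 3 5)| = 8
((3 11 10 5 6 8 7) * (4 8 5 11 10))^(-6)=(11)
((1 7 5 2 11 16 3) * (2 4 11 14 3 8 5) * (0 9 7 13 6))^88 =((0 9 7 2 14 3 1 13 6)(4 11 16 8 5))^88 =(0 13 3 2 9 6 1 14 7)(4 8 11 5 16)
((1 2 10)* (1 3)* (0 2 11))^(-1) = ((0 2 10 3 1 11))^(-1) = (0 11 1 3 10 2)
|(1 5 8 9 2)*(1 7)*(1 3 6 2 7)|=8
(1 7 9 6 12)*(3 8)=(1 7 9 6 12)(3 8)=[0, 7, 2, 8, 4, 5, 12, 9, 3, 6, 10, 11, 1]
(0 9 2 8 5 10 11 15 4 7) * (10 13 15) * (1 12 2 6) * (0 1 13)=(0 9 6 13 15 4 7 1 12 2 8 5)(10 11)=[9, 12, 8, 3, 7, 0, 13, 1, 5, 6, 11, 10, 2, 15, 14, 4]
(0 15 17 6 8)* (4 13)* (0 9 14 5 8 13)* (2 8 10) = (0 15 17 6 13 4)(2 8 9 14 5 10) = [15, 1, 8, 3, 0, 10, 13, 7, 9, 14, 2, 11, 12, 4, 5, 17, 16, 6]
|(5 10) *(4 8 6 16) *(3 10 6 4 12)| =|(3 10 5 6 16 12)(4 8)| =6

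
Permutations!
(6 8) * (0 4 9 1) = (0 4 9 1)(6 8) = [4, 0, 2, 3, 9, 5, 8, 7, 6, 1]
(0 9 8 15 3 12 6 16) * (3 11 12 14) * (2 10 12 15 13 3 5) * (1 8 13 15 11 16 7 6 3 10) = (0 9 13 10 12 3 14 5 2 1 8 15 16)(6 7) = [9, 8, 1, 14, 4, 2, 7, 6, 15, 13, 12, 11, 3, 10, 5, 16, 0]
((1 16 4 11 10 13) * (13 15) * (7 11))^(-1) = (1 13 15 10 11 7 4 16)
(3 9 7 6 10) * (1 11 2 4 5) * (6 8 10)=(1 11 2 4 5)(3 9 7 8 10)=[0, 11, 4, 9, 5, 1, 6, 8, 10, 7, 3, 2]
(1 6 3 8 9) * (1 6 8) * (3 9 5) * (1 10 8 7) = [0, 7, 2, 10, 4, 3, 9, 1, 5, 6, 8] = (1 7)(3 10 8 5)(6 9)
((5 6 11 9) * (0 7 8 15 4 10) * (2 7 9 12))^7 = ((0 9 5 6 11 12 2 7 8 15 4 10))^7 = (0 7 5 15 11 10 2 9 8 6 4 12)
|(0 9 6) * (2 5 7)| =|(0 9 6)(2 5 7)| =3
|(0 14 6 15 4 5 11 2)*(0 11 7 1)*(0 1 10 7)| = |(0 14 6 15 4 5)(2 11)(7 10)| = 6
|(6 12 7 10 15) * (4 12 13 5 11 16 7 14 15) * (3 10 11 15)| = |(3 10 4 12 14)(5 15 6 13)(7 11 16)| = 60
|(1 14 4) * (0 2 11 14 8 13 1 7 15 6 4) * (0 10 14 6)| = 42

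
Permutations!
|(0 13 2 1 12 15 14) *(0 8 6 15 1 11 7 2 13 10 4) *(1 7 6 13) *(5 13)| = |(0 10 4)(1 12 7 2 11 6 15 14 8 5 13)| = 33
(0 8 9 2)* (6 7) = (0 8 9 2)(6 7) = [8, 1, 0, 3, 4, 5, 7, 6, 9, 2]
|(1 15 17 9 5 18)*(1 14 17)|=10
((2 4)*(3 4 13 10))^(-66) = ((2 13 10 3 4))^(-66) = (2 4 3 10 13)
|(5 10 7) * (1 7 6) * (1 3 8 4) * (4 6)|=15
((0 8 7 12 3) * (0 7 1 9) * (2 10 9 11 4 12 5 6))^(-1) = ((0 8 1 11 4 12 3 7 5 6 2 10 9))^(-1) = (0 9 10 2 6 5 7 3 12 4 11 1 8)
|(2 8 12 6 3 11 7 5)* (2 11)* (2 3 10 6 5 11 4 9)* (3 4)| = |(2 8 12 5 3 4 9)(6 10)(7 11)| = 14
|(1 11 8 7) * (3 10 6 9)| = |(1 11 8 7)(3 10 6 9)| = 4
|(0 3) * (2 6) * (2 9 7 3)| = 6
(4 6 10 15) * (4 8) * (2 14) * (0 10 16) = (0 10 15 8 4 6 16)(2 14) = [10, 1, 14, 3, 6, 5, 16, 7, 4, 9, 15, 11, 12, 13, 2, 8, 0]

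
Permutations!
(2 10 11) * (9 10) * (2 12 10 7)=(2 9 7)(10 11 12)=[0, 1, 9, 3, 4, 5, 6, 2, 8, 7, 11, 12, 10]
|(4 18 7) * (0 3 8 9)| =12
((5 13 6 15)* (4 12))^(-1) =((4 12)(5 13 6 15))^(-1) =(4 12)(5 15 6 13)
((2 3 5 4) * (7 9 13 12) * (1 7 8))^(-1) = ((1 7 9 13 12 8)(2 3 5 4))^(-1) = (1 8 12 13 9 7)(2 4 5 3)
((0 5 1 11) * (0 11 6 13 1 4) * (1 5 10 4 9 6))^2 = (0 4 10)(5 6)(9 13)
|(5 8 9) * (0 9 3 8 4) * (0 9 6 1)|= 6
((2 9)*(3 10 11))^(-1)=((2 9)(3 10 11))^(-1)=(2 9)(3 11 10)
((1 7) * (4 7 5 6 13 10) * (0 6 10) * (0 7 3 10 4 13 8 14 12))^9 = ((0 6 8 14 12)(1 5 4 3 10 13 7))^9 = (0 12 14 8 6)(1 4 10 7 5 3 13)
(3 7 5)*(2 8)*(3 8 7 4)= (2 7 5 8)(3 4)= [0, 1, 7, 4, 3, 8, 6, 5, 2]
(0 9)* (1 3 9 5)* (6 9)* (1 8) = (0 5 8 1 3 6 9) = [5, 3, 2, 6, 4, 8, 9, 7, 1, 0]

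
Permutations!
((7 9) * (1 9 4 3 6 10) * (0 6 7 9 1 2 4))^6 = ((0 6 10 2 4 3 7))^6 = (0 7 3 4 2 10 6)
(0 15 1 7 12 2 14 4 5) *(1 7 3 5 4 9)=[15, 3, 14, 5, 4, 0, 6, 12, 8, 1, 10, 11, 2, 13, 9, 7]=(0 15 7 12 2 14 9 1 3 5)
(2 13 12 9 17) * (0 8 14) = (0 8 14)(2 13 12 9 17) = [8, 1, 13, 3, 4, 5, 6, 7, 14, 17, 10, 11, 9, 12, 0, 15, 16, 2]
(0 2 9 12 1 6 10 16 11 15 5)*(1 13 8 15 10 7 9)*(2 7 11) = (0 7 9 12 13 8 15 5)(1 6 11 10 16 2) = [7, 6, 1, 3, 4, 0, 11, 9, 15, 12, 16, 10, 13, 8, 14, 5, 2]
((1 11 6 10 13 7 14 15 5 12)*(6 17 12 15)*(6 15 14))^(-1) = ((1 11 17 12)(5 14 15)(6 10 13 7))^(-1) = (1 12 17 11)(5 15 14)(6 7 13 10)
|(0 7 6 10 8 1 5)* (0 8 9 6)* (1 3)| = 12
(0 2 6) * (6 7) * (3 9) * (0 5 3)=(0 2 7 6 5 3 9)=[2, 1, 7, 9, 4, 3, 5, 6, 8, 0]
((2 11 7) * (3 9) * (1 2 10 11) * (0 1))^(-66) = (11)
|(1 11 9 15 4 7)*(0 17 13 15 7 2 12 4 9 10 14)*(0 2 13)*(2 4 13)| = 22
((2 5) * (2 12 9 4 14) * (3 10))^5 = (2 14 4 9 12 5)(3 10)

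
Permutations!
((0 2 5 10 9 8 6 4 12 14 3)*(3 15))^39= (0 10 6 14)(2 9 4 15)(3 5 8 12)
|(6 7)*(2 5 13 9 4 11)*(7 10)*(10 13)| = 9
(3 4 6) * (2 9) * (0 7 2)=(0 7 2 9)(3 4 6)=[7, 1, 9, 4, 6, 5, 3, 2, 8, 0]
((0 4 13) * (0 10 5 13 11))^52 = ((0 4 11)(5 13 10))^52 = (0 4 11)(5 13 10)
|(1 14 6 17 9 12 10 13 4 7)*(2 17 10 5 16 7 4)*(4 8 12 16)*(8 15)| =|(1 14 6 10 13 2 17 9 16 7)(4 15 8 12 5)| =10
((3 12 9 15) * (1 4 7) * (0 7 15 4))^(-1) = ((0 7 1)(3 12 9 4 15))^(-1) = (0 1 7)(3 15 4 9 12)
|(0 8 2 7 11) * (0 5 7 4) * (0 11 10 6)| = 9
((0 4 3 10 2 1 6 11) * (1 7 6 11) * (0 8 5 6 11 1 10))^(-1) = ((0 4 3)(2 7 11 8 5 6 10))^(-1) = (0 3 4)(2 10 6 5 8 11 7)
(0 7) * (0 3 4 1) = [7, 0, 2, 4, 1, 5, 6, 3] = (0 7 3 4 1)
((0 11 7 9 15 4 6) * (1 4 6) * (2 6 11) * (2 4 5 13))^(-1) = (0 6 2 13 5 1 4)(7 11 15 9)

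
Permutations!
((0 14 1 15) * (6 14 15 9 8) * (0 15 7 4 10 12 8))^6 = ((15)(0 7 4 10 12 8 6 14 1 9))^6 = (15)(0 6 4 1 12)(7 14 10 9 8)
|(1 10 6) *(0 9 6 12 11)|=|(0 9 6 1 10 12 11)|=7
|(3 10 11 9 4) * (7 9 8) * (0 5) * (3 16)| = 8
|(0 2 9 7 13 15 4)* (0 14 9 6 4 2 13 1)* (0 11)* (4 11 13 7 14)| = |(0 7 1 13 15 2 6 11)(9 14)| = 8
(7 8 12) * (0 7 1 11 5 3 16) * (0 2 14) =(0 7 8 12 1 11 5 3 16 2 14) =[7, 11, 14, 16, 4, 3, 6, 8, 12, 9, 10, 5, 1, 13, 0, 15, 2]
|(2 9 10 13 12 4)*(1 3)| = |(1 3)(2 9 10 13 12 4)| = 6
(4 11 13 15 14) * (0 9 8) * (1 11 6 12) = (0 9 8)(1 11 13 15 14 4 6 12) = [9, 11, 2, 3, 6, 5, 12, 7, 0, 8, 10, 13, 1, 15, 4, 14]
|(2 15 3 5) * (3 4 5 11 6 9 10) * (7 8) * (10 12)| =12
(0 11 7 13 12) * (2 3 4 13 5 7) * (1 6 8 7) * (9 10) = (0 11 2 3 4 13 12)(1 6 8 7 5)(9 10) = [11, 6, 3, 4, 13, 1, 8, 5, 7, 10, 9, 2, 0, 12]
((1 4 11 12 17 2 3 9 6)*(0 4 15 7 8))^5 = (0 2 15 11 9 8 17 1 4 3 7 12 6)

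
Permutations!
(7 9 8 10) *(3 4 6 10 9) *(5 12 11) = (3 4 6 10 7)(5 12 11)(8 9) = [0, 1, 2, 4, 6, 12, 10, 3, 9, 8, 7, 5, 11]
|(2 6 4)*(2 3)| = |(2 6 4 3)| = 4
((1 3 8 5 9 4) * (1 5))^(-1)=(1 8 3)(4 9 5)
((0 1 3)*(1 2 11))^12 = (0 11 3 2 1)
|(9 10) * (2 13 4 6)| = 4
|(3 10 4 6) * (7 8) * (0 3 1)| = 6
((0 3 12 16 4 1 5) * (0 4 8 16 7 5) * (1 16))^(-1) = ((0 3 12 7 5 4 16 8 1))^(-1) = (0 1 8 16 4 5 7 12 3)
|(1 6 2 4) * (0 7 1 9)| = |(0 7 1 6 2 4 9)| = 7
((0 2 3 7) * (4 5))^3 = ((0 2 3 7)(4 5))^3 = (0 7 3 2)(4 5)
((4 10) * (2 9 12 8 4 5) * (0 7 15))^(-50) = ((0 7 15)(2 9 12 8 4 10 5))^(-50) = (0 7 15)(2 5 10 4 8 12 9)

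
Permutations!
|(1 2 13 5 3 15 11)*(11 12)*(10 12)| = 9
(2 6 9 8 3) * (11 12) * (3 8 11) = (2 6 9 11 12 3) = [0, 1, 6, 2, 4, 5, 9, 7, 8, 11, 10, 12, 3]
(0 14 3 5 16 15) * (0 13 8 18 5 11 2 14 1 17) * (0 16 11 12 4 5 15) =(0 1 17 16)(2 14 3 12 4 5 11)(8 18 15 13) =[1, 17, 14, 12, 5, 11, 6, 7, 18, 9, 10, 2, 4, 8, 3, 13, 0, 16, 15]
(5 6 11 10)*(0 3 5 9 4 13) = [3, 1, 2, 5, 13, 6, 11, 7, 8, 4, 9, 10, 12, 0] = (0 3 5 6 11 10 9 4 13)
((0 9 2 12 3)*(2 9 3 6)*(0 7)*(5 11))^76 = (0 3 7)(2 12 6)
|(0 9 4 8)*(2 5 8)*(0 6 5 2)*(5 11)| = 12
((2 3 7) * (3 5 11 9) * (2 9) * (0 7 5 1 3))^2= (0 9 7)(1 5 2 3 11)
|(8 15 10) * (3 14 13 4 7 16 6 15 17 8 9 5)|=22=|(3 14 13 4 7 16 6 15 10 9 5)(8 17)|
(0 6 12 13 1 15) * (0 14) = [6, 15, 2, 3, 4, 5, 12, 7, 8, 9, 10, 11, 13, 1, 0, 14] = (0 6 12 13 1 15 14)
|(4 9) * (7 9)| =3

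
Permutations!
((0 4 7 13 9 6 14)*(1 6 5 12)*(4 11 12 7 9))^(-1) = ((0 11 12 1 6 14)(4 9 5 7 13))^(-1) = (0 14 6 1 12 11)(4 13 7 5 9)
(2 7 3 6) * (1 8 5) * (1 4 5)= (1 8)(2 7 3 6)(4 5)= [0, 8, 7, 6, 5, 4, 2, 3, 1]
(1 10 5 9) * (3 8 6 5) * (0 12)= (0 12)(1 10 3 8 6 5 9)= [12, 10, 2, 8, 4, 9, 5, 7, 6, 1, 3, 11, 0]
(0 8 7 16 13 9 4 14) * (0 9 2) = (0 8 7 16 13 2)(4 14 9) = [8, 1, 0, 3, 14, 5, 6, 16, 7, 4, 10, 11, 12, 2, 9, 15, 13]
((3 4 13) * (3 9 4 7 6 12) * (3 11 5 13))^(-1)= (3 4 9 13 5 11 12 6 7)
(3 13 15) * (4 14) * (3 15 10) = (15)(3 13 10)(4 14) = [0, 1, 2, 13, 14, 5, 6, 7, 8, 9, 3, 11, 12, 10, 4, 15]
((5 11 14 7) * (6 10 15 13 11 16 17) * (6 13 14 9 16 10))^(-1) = (5 7 14 15 10)(9 11 13 17 16)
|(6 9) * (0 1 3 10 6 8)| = |(0 1 3 10 6 9 8)| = 7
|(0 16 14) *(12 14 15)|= 5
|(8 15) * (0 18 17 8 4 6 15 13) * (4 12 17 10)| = |(0 18 10 4 6 15 12 17 8 13)| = 10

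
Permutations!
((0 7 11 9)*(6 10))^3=(0 9 11 7)(6 10)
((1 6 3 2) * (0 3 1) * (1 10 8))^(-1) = ((0 3 2)(1 6 10 8))^(-1) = (0 2 3)(1 8 10 6)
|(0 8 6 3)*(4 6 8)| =|(8)(0 4 6 3)| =4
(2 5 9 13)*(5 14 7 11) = (2 14 7 11 5 9 13) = [0, 1, 14, 3, 4, 9, 6, 11, 8, 13, 10, 5, 12, 2, 7]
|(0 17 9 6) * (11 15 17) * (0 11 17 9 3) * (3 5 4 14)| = |(0 17 5 4 14 3)(6 11 15 9)| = 12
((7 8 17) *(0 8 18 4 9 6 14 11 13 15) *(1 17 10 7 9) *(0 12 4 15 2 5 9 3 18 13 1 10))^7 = ((0 8)(1 17 3 18 15 12 4 10 7 13 2 5 9 6 14 11))^7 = (0 8)(1 10 14 12 9 18 2 17 7 11 4 6 15 5 3 13)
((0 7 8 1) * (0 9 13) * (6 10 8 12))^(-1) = (0 13 9 1 8 10 6 12 7)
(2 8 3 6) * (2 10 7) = [0, 1, 8, 6, 4, 5, 10, 2, 3, 9, 7] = (2 8 3 6 10 7)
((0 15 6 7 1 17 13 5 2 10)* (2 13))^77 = (0 17 6 10 1 15 2 7)(5 13)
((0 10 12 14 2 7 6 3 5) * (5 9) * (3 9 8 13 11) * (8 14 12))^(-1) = ((0 10 8 13 11 3 14 2 7 6 9 5))^(-1) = (0 5 9 6 7 2 14 3 11 13 8 10)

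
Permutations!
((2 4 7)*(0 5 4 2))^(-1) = ((0 5 4 7))^(-1) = (0 7 4 5)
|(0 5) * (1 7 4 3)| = |(0 5)(1 7 4 3)| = 4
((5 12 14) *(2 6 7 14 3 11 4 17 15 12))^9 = (2 5 14 7 6)(3 17)(4 12)(11 15)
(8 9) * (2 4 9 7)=(2 4 9 8 7)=[0, 1, 4, 3, 9, 5, 6, 2, 7, 8]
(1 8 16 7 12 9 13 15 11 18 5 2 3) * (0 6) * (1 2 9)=(0 6)(1 8 16 7 12)(2 3)(5 9 13 15 11 18)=[6, 8, 3, 2, 4, 9, 0, 12, 16, 13, 10, 18, 1, 15, 14, 11, 7, 17, 5]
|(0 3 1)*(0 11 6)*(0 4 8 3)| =|(1 11 6 4 8 3)| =6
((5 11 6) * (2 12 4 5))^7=(2 12 4 5 11 6)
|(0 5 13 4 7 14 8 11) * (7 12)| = |(0 5 13 4 12 7 14 8 11)| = 9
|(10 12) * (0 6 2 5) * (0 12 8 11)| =|(0 6 2 5 12 10 8 11)| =8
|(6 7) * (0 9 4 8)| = |(0 9 4 8)(6 7)| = 4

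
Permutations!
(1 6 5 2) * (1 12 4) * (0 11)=(0 11)(1 6 5 2 12 4)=[11, 6, 12, 3, 1, 2, 5, 7, 8, 9, 10, 0, 4]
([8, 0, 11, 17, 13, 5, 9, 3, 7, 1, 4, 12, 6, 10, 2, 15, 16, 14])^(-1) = [1, 9, 14, 7, 10, 5, 12, 8, 0, 6, 13, 2, 11, 4, 17, 15, 16, 3]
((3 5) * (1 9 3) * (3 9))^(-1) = (9)(1 5 3)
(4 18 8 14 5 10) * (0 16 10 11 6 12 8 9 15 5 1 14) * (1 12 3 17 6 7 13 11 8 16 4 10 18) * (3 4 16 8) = [16, 14, 2, 17, 1, 3, 4, 13, 0, 15, 10, 7, 8, 11, 12, 5, 18, 6, 9] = (0 16 18 9 15 5 3 17 6 4 1 14 12 8)(7 13 11)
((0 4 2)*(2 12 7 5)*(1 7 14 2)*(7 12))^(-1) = ((0 4 7 5 1 12 14 2))^(-1) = (0 2 14 12 1 5 7 4)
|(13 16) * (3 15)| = |(3 15)(13 16)| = 2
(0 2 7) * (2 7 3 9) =[7, 1, 3, 9, 4, 5, 6, 0, 8, 2] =(0 7)(2 3 9)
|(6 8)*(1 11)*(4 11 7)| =|(1 7 4 11)(6 8)| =4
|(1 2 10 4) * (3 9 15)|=12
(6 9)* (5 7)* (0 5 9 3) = (0 5 7 9 6 3) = [5, 1, 2, 0, 4, 7, 3, 9, 8, 6]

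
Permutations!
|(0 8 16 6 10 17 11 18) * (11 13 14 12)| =|(0 8 16 6 10 17 13 14 12 11 18)| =11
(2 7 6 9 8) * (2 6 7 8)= [0, 1, 8, 3, 4, 5, 9, 7, 6, 2]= (2 8 6 9)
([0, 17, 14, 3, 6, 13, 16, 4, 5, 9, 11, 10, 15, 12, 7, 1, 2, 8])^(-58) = [0, 12, 7, 3, 16, 17, 2, 6, 1, 9, 10, 11, 5, 8, 4, 13, 14, 15]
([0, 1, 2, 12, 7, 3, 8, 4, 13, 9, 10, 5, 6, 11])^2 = (3 6 13 5 12 8 11)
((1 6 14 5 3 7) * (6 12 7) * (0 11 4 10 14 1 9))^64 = ((0 11 4 10 14 5 3 6 1 12 7 9))^64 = (0 14 1)(3 7 4)(5 12 11)(6 9 10)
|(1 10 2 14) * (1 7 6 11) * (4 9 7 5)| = 10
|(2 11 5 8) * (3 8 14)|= 6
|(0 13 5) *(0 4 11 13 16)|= 4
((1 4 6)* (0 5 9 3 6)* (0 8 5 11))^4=((0 11)(1 4 8 5 9 3 6))^4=(11)(1 9 4 3 8 6 5)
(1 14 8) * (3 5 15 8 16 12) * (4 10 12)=(1 14 16 4 10 12 3 5 15 8)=[0, 14, 2, 5, 10, 15, 6, 7, 1, 9, 12, 11, 3, 13, 16, 8, 4]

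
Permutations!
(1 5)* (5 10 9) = (1 10 9 5) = [0, 10, 2, 3, 4, 1, 6, 7, 8, 5, 9]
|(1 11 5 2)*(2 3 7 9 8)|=|(1 11 5 3 7 9 8 2)|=8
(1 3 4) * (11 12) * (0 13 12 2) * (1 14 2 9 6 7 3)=(0 13 12 11 9 6 7 3 4 14 2)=[13, 1, 0, 4, 14, 5, 7, 3, 8, 6, 10, 9, 11, 12, 2]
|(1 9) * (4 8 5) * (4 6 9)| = |(1 4 8 5 6 9)| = 6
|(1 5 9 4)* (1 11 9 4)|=5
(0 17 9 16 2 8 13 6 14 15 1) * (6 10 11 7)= (0 17 9 16 2 8 13 10 11 7 6 14 15 1)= [17, 0, 8, 3, 4, 5, 14, 6, 13, 16, 11, 7, 12, 10, 15, 1, 2, 9]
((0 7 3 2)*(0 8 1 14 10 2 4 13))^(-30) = (14)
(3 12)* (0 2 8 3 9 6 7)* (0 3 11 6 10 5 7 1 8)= (0 2)(1 8 11 6)(3 12 9 10 5 7)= [2, 8, 0, 12, 4, 7, 1, 3, 11, 10, 5, 6, 9]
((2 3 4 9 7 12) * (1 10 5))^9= ((1 10 5)(2 3 4 9 7 12))^9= (2 9)(3 7)(4 12)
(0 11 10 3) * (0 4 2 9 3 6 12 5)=[11, 1, 9, 4, 2, 0, 12, 7, 8, 3, 6, 10, 5]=(0 11 10 6 12 5)(2 9 3 4)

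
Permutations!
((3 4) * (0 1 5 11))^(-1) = (0 11 5 1)(3 4)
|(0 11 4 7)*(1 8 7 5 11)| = |(0 1 8 7)(4 5 11)| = 12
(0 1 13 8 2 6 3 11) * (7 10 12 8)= [1, 13, 6, 11, 4, 5, 3, 10, 2, 9, 12, 0, 8, 7]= (0 1 13 7 10 12 8 2 6 3 11)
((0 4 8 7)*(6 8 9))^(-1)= (0 7 8 6 9 4)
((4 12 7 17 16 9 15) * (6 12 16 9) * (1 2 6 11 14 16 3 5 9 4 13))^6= (1 4)(2 3)(5 6)(7 15)(9 12)(13 17)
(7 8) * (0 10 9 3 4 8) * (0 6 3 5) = (0 10 9 5)(3 4 8 7 6) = [10, 1, 2, 4, 8, 0, 3, 6, 7, 5, 9]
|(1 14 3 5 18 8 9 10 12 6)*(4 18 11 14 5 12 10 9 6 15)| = |(1 5 11 14 3 12 15 4 18 8 6)| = 11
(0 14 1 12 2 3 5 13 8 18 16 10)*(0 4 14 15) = (0 15)(1 12 2 3 5 13 8 18 16 10 4 14) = [15, 12, 3, 5, 14, 13, 6, 7, 18, 9, 4, 11, 2, 8, 1, 0, 10, 17, 16]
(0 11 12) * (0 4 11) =(4 11 12) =[0, 1, 2, 3, 11, 5, 6, 7, 8, 9, 10, 12, 4]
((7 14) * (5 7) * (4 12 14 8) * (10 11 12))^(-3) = (4 5 11 8 14 10 7 12)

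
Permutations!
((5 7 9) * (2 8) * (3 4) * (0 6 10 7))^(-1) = (0 5 9 7 10 6)(2 8)(3 4) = ((0 6 10 7 9 5)(2 8)(3 4))^(-1)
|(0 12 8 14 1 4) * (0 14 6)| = |(0 12 8 6)(1 4 14)| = 12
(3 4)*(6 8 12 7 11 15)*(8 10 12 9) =(3 4)(6 10 12 7 11 15)(8 9) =[0, 1, 2, 4, 3, 5, 10, 11, 9, 8, 12, 15, 7, 13, 14, 6]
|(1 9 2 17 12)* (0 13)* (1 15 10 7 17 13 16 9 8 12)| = 35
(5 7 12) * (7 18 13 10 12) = (5 18 13 10 12) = [0, 1, 2, 3, 4, 18, 6, 7, 8, 9, 12, 11, 5, 10, 14, 15, 16, 17, 13]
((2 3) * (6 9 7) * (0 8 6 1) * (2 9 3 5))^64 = (0 8 6 3 9 7 1)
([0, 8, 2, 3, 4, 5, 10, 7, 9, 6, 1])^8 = (1 6 8 10 9)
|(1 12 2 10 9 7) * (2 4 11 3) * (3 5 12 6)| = 28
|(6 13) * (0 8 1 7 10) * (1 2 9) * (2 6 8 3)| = 21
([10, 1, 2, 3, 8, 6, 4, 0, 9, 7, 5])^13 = (0 8 5 7 4 10 9 6)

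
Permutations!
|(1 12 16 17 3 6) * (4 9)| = 6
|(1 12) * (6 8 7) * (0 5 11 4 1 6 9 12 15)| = |(0 5 11 4 1 15)(6 8 7 9 12)| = 30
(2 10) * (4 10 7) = [0, 1, 7, 3, 10, 5, 6, 4, 8, 9, 2] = (2 7 4 10)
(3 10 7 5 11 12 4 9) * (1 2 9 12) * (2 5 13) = (1 5 11)(2 9 3 10 7 13)(4 12) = [0, 5, 9, 10, 12, 11, 6, 13, 8, 3, 7, 1, 4, 2]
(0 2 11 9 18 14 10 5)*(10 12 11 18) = (0 2 18 14 12 11 9 10 5) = [2, 1, 18, 3, 4, 0, 6, 7, 8, 10, 5, 9, 11, 13, 12, 15, 16, 17, 14]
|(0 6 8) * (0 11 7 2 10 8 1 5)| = 20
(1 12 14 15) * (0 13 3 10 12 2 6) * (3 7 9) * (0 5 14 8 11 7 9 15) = [13, 2, 6, 10, 4, 14, 5, 15, 11, 3, 12, 7, 8, 9, 0, 1] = (0 13 9 3 10 12 8 11 7 15 1 2 6 5 14)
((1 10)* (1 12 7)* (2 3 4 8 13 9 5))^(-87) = ((1 10 12 7)(2 3 4 8 13 9 5))^(-87) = (1 10 12 7)(2 13 3 9 4 5 8)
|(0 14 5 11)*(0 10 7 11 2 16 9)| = |(0 14 5 2 16 9)(7 11 10)| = 6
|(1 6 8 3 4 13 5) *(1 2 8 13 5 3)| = 8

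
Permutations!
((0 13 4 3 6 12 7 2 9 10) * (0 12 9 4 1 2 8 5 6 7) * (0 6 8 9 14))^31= (0 9 1 12 4 14 7 13 10 2 6 3)(5 8)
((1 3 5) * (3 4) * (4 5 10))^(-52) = (3 4 10) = ((1 5)(3 10 4))^(-52)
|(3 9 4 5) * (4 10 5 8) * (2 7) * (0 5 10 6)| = 10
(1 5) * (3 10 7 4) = (1 5)(3 10 7 4) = [0, 5, 2, 10, 3, 1, 6, 4, 8, 9, 7]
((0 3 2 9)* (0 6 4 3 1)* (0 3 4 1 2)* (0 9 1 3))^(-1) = (0 1 2)(3 6 9)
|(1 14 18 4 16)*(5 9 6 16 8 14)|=|(1 5 9 6 16)(4 8 14 18)|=20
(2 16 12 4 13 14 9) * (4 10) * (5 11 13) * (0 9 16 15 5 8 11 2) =(0 9)(2 15 5)(4 8 11 13 14 16 12 10) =[9, 1, 15, 3, 8, 2, 6, 7, 11, 0, 4, 13, 10, 14, 16, 5, 12]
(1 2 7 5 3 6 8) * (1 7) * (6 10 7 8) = (1 2)(3 10 7 5) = [0, 2, 1, 10, 4, 3, 6, 5, 8, 9, 7]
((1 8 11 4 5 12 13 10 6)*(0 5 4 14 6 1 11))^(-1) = (0 8 1 10 13 12 5)(6 14 11)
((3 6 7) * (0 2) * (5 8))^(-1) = ((0 2)(3 6 7)(5 8))^(-1) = (0 2)(3 7 6)(5 8)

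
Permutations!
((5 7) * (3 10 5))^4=(10)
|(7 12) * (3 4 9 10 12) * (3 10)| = 3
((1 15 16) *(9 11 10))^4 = (1 15 16)(9 11 10) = ((1 15 16)(9 11 10))^4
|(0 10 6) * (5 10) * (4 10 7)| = 6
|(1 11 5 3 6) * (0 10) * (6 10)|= |(0 6 1 11 5 3 10)|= 7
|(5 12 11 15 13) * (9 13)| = |(5 12 11 15 9 13)| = 6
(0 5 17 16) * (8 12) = [5, 1, 2, 3, 4, 17, 6, 7, 12, 9, 10, 11, 8, 13, 14, 15, 0, 16] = (0 5 17 16)(8 12)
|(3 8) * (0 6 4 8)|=5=|(0 6 4 8 3)|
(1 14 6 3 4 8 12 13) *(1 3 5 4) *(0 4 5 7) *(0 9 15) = (0 4 8 12 13 3 1 14 6 7 9 15) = [4, 14, 2, 1, 8, 5, 7, 9, 12, 15, 10, 11, 13, 3, 6, 0]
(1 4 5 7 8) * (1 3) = (1 4 5 7 8 3) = [0, 4, 2, 1, 5, 7, 6, 8, 3]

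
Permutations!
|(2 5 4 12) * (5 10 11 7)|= 7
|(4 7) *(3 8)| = |(3 8)(4 7)| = 2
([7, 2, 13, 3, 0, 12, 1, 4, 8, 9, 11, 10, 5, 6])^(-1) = [4, 6, 1, 3, 7, 12, 13, 0, 8, 9, 11, 10, 5, 2]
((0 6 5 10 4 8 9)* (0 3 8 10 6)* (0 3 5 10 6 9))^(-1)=(0 8 3)(4 10 6)(5 9)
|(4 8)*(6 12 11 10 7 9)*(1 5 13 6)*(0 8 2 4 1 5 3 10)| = 12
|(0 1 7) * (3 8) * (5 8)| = 3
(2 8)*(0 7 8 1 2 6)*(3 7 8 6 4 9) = (0 8 4 9 3 7 6)(1 2) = [8, 2, 1, 7, 9, 5, 0, 6, 4, 3]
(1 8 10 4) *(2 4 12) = (1 8 10 12 2 4) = [0, 8, 4, 3, 1, 5, 6, 7, 10, 9, 12, 11, 2]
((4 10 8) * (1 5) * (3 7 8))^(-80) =(10) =((1 5)(3 7 8 4 10))^(-80)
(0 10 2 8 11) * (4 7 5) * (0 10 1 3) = [1, 3, 8, 0, 7, 4, 6, 5, 11, 9, 2, 10] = (0 1 3)(2 8 11 10)(4 7 5)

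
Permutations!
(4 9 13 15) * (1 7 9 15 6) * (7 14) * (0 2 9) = (0 2 9 13 6 1 14 7)(4 15) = [2, 14, 9, 3, 15, 5, 1, 0, 8, 13, 10, 11, 12, 6, 7, 4]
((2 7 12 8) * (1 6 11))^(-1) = (1 11 6)(2 8 12 7)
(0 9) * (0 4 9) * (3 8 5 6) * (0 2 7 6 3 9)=[2, 1, 7, 8, 0, 3, 9, 6, 5, 4]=(0 2 7 6 9 4)(3 8 5)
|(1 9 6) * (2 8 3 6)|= |(1 9 2 8 3 6)|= 6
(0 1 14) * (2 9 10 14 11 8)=(0 1 11 8 2 9 10 14)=[1, 11, 9, 3, 4, 5, 6, 7, 2, 10, 14, 8, 12, 13, 0]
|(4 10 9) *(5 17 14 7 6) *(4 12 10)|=|(5 17 14 7 6)(9 12 10)|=15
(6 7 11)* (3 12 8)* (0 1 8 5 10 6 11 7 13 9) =(0 1 8 3 12 5 10 6 13 9) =[1, 8, 2, 12, 4, 10, 13, 7, 3, 0, 6, 11, 5, 9]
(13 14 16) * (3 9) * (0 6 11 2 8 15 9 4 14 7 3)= (0 6 11 2 8 15 9)(3 4 14 16 13 7)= [6, 1, 8, 4, 14, 5, 11, 3, 15, 0, 10, 2, 12, 7, 16, 9, 13]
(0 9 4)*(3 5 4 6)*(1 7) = (0 9 6 3 5 4)(1 7) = [9, 7, 2, 5, 0, 4, 3, 1, 8, 6]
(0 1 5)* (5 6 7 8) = [1, 6, 2, 3, 4, 0, 7, 8, 5] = (0 1 6 7 8 5)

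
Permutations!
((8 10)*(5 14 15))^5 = (5 15 14)(8 10)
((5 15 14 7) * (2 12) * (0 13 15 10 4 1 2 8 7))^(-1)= (0 14 15 13)(1 4 10 5 7 8 12 2)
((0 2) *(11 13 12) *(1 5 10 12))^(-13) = (0 2)(1 13 11 12 10 5)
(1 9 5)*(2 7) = [0, 9, 7, 3, 4, 1, 6, 2, 8, 5] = (1 9 5)(2 7)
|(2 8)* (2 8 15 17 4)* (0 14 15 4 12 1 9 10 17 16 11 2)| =|(0 14 15 16 11 2 4)(1 9 10 17 12)| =35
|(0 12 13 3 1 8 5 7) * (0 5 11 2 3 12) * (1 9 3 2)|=6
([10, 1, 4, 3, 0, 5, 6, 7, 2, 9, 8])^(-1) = (0 4 2 8 10)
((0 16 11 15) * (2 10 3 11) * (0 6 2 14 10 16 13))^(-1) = ((0 13)(2 16 14 10 3 11 15 6))^(-1) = (0 13)(2 6 15 11 3 10 14 16)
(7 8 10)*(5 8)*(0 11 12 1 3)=(0 11 12 1 3)(5 8 10 7)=[11, 3, 2, 0, 4, 8, 6, 5, 10, 9, 7, 12, 1]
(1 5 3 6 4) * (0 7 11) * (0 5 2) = (0 7 11 5 3 6 4 1 2) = [7, 2, 0, 6, 1, 3, 4, 11, 8, 9, 10, 5]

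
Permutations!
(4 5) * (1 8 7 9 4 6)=(1 8 7 9 4 5 6)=[0, 8, 2, 3, 5, 6, 1, 9, 7, 4]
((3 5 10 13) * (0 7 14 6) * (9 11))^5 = ((0 7 14 6)(3 5 10 13)(9 11))^5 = (0 7 14 6)(3 5 10 13)(9 11)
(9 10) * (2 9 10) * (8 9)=(10)(2 8 9)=[0, 1, 8, 3, 4, 5, 6, 7, 9, 2, 10]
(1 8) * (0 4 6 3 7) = (0 4 6 3 7)(1 8) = [4, 8, 2, 7, 6, 5, 3, 0, 1]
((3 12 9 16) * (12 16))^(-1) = (3 16)(9 12)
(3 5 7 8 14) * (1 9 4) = (1 9 4)(3 5 7 8 14) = [0, 9, 2, 5, 1, 7, 6, 8, 14, 4, 10, 11, 12, 13, 3]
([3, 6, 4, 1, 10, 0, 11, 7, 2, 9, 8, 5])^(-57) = [6, 5, 8, 11, 2, 1, 0, 7, 10, 9, 4, 3]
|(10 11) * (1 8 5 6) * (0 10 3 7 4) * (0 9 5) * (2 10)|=12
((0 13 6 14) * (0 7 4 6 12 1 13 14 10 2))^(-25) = ((0 14 7 4 6 10 2)(1 13 12))^(-25) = (0 4 2 7 10 14 6)(1 12 13)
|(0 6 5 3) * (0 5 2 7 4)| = |(0 6 2 7 4)(3 5)| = 10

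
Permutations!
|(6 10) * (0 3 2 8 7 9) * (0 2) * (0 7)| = 6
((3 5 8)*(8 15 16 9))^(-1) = (3 8 9 16 15 5)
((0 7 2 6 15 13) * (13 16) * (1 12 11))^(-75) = (0 2 15 13 7 6 16)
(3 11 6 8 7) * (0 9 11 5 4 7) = (0 9 11 6 8)(3 5 4 7) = [9, 1, 2, 5, 7, 4, 8, 3, 0, 11, 10, 6]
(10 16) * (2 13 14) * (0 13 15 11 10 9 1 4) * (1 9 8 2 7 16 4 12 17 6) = [13, 12, 15, 3, 0, 5, 1, 16, 2, 9, 4, 10, 17, 14, 7, 11, 8, 6] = (0 13 14 7 16 8 2 15 11 10 4)(1 12 17 6)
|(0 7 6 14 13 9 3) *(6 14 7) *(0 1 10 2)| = 10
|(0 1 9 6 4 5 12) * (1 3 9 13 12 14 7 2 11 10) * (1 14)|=45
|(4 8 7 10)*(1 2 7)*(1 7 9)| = 12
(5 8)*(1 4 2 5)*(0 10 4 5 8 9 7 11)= (0 10 4 2 8 1 5 9 7 11)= [10, 5, 8, 3, 2, 9, 6, 11, 1, 7, 4, 0]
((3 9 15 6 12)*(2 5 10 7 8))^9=((2 5 10 7 8)(3 9 15 6 12))^9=(2 8 7 10 5)(3 12 6 15 9)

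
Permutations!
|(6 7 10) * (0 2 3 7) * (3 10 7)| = 4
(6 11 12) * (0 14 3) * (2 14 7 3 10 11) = [7, 1, 14, 0, 4, 5, 2, 3, 8, 9, 11, 12, 6, 13, 10] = (0 7 3)(2 14 10 11 12 6)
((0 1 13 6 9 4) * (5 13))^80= (0 13 4 5 9 1 6)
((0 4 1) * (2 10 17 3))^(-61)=(0 1 4)(2 3 17 10)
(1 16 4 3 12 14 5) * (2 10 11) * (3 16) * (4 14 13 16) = (1 3 12 13 16 14 5)(2 10 11) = [0, 3, 10, 12, 4, 1, 6, 7, 8, 9, 11, 2, 13, 16, 5, 15, 14]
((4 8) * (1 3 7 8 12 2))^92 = (1 3 7 8 4 12 2)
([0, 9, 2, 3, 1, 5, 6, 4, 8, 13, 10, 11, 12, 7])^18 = (1 7 9 4 13)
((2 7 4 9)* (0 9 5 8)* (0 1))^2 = (0 2 4 8)(1 9 7 5)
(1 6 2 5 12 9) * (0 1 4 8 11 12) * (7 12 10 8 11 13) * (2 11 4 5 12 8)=(0 1 6 11 10 2 12 9 5)(7 8 13)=[1, 6, 12, 3, 4, 0, 11, 8, 13, 5, 2, 10, 9, 7]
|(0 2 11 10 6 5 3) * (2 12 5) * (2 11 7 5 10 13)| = 10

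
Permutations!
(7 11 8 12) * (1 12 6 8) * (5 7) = [0, 12, 2, 3, 4, 7, 8, 11, 6, 9, 10, 1, 5] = (1 12 5 7 11)(6 8)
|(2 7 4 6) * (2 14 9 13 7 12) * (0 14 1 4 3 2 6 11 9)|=|(0 14)(1 4 11 9 13 7 3 2 12 6)|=10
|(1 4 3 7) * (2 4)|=5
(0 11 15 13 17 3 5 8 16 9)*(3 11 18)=[18, 1, 2, 5, 4, 8, 6, 7, 16, 0, 10, 15, 12, 17, 14, 13, 9, 11, 3]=(0 18 3 5 8 16 9)(11 15 13 17)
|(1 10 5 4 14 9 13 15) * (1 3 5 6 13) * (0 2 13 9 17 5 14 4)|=8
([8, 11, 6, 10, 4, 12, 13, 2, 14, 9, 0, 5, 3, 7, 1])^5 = [5, 10, 6, 1, 4, 8, 13, 2, 12, 9, 11, 0, 14, 7, 3]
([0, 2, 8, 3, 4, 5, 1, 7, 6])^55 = (1 6 8 2)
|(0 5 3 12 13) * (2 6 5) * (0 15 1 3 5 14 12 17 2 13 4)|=|(0 13 15 1 3 17 2 6 14 12 4)|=11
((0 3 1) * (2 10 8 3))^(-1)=(0 1 3 8 10 2)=((0 2 10 8 3 1))^(-1)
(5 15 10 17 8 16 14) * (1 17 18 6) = (1 17 8 16 14 5 15 10 18 6) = [0, 17, 2, 3, 4, 15, 1, 7, 16, 9, 18, 11, 12, 13, 5, 10, 14, 8, 6]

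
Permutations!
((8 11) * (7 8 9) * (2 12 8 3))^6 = (2 3 7 9 11 8 12)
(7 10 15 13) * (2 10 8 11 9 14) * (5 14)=[0, 1, 10, 3, 4, 14, 6, 8, 11, 5, 15, 9, 12, 7, 2, 13]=(2 10 15 13 7 8 11 9 5 14)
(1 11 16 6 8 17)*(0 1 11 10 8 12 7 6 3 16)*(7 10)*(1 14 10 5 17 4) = (0 14 10 8 4 1 7 6 12 5 17 11)(3 16) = [14, 7, 2, 16, 1, 17, 12, 6, 4, 9, 8, 0, 5, 13, 10, 15, 3, 11]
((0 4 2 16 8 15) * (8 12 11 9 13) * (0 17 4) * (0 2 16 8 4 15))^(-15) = (4 11)(9 16)(12 13)(15 17) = ((0 2 8)(4 16 12 11 9 13)(15 17))^(-15)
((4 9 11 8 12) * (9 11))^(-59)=(4 11 8 12)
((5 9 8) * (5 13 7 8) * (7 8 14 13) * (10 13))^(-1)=((5 9)(7 14 10 13 8))^(-1)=(5 9)(7 8 13 10 14)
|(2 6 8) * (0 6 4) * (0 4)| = 4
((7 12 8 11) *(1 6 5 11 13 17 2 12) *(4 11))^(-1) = (1 7 11 4 5 6)(2 17 13 8 12) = ((1 6 5 4 11 7)(2 12 8 13 17))^(-1)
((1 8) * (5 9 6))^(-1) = ((1 8)(5 9 6))^(-1) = (1 8)(5 6 9)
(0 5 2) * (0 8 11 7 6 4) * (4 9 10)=(0 5 2 8 11 7 6 9 10 4)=[5, 1, 8, 3, 0, 2, 9, 6, 11, 10, 4, 7]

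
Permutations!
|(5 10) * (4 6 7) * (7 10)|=5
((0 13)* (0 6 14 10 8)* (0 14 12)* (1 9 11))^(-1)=(0 12 6 13)(1 11 9)(8 10 14)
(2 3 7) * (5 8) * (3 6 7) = [0, 1, 6, 3, 4, 8, 7, 2, 5] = (2 6 7)(5 8)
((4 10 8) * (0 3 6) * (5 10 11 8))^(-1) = (0 6 3)(4 8 11)(5 10)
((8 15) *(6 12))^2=((6 12)(8 15))^2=(15)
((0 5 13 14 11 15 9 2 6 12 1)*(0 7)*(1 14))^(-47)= (0 1 5 7 13)(2 12 11 9 6 14 15)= ((0 5 13 1 7)(2 6 12 14 11 15 9))^(-47)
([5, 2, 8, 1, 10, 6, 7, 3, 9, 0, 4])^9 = [0, 1, 2, 3, 10, 5, 6, 7, 8, 9, 4]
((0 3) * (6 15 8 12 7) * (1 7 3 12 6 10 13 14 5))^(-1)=(0 3 12)(1 5 14 13 10 7)(6 8 15)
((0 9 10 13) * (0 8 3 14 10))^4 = (3 8 13 10 14)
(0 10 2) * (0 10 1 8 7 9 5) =(0 1 8 7 9 5)(2 10) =[1, 8, 10, 3, 4, 0, 6, 9, 7, 5, 2]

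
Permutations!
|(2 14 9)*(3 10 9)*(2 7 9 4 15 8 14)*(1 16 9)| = |(1 16 9 7)(3 10 4 15 8 14)| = 12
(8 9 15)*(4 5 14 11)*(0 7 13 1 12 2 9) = (0 7 13 1 12 2 9 15 8)(4 5 14 11) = [7, 12, 9, 3, 5, 14, 6, 13, 0, 15, 10, 4, 2, 1, 11, 8]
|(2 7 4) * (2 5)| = |(2 7 4 5)| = 4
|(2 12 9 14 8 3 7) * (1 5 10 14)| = 10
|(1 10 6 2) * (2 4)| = 5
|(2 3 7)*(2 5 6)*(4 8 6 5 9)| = 7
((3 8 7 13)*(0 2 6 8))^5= (0 13 8 2 3 7 6)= ((0 2 6 8 7 13 3))^5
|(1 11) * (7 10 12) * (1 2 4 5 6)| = 6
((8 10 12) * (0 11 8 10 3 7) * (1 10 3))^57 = (0 11 8 1 10 12 3 7)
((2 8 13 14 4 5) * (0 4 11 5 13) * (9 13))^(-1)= (0 8 2 5 11 14 13 9 4)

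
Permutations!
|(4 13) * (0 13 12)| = |(0 13 4 12)| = 4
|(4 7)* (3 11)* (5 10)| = |(3 11)(4 7)(5 10)| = 2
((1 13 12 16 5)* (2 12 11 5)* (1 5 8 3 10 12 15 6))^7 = (1 16 8 6 12 11 15 10 13 2 3)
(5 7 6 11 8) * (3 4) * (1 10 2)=[0, 10, 1, 4, 3, 7, 11, 6, 5, 9, 2, 8]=(1 10 2)(3 4)(5 7 6 11 8)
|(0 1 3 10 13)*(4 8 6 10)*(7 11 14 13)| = 11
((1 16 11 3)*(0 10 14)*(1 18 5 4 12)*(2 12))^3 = ((0 10 14)(1 16 11 3 18 5 4 2 12))^3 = (1 3 4)(2 16 18)(5 12 11)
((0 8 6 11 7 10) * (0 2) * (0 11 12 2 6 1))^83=(0 1 8)(2 12 6 10 7 11)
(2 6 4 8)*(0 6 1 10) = (0 6 4 8 2 1 10) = [6, 10, 1, 3, 8, 5, 4, 7, 2, 9, 0]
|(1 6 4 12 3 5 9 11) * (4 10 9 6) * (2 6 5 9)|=|(1 4 12 3 9 11)(2 6 10)|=6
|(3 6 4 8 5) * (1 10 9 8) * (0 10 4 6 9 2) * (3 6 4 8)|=30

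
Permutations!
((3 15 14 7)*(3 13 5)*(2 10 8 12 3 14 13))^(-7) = ((2 10 8 12 3 15 13 5 14 7))^(-7) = (2 12 13 7 8 15 14 10 3 5)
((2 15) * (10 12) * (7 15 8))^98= ((2 8 7 15)(10 12))^98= (2 7)(8 15)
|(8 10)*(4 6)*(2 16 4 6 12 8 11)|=|(2 16 4 12 8 10 11)|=7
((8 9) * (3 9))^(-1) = (3 8 9)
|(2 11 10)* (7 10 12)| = |(2 11 12 7 10)| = 5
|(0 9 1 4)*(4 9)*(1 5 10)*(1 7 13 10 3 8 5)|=|(0 4)(1 9)(3 8 5)(7 13 10)|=6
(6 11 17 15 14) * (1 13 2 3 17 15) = [0, 13, 3, 17, 4, 5, 11, 7, 8, 9, 10, 15, 12, 2, 6, 14, 16, 1] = (1 13 2 3 17)(6 11 15 14)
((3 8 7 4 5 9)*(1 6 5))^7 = ((1 6 5 9 3 8 7 4))^7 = (1 4 7 8 3 9 5 6)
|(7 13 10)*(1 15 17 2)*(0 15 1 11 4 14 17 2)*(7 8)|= 28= |(0 15 2 11 4 14 17)(7 13 10 8)|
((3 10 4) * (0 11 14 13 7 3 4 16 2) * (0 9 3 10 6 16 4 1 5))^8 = (0 5 1 4 10 7 13 14 11)(2 6 9 16 3)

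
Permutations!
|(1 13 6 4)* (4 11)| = 5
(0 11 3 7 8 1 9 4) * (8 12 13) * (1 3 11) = (0 1 9 4)(3 7 12 13 8) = [1, 9, 2, 7, 0, 5, 6, 12, 3, 4, 10, 11, 13, 8]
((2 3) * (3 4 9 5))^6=((2 4 9 5 3))^6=(2 4 9 5 3)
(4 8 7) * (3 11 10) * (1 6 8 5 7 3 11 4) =(1 6 8 3 4 5 7)(10 11) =[0, 6, 2, 4, 5, 7, 8, 1, 3, 9, 11, 10]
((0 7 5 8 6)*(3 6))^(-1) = (0 6 3 8 5 7)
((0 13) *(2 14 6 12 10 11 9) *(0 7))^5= (0 7 13)(2 11 12 14 9 10 6)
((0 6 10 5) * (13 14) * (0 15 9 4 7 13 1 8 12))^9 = ((0 6 10 5 15 9 4 7 13 14 1 8 12))^9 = (0 14 9 6 1 4 10 8 7 5 12 13 15)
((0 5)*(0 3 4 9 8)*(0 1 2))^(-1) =((0 5 3 4 9 8 1 2))^(-1) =(0 2 1 8 9 4 3 5)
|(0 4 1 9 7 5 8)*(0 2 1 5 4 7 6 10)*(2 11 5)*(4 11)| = 11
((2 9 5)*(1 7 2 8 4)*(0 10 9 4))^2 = (0 9 8 10 5)(1 2)(4 7)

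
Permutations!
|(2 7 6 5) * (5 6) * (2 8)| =|(2 7 5 8)| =4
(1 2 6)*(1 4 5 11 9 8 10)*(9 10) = (1 2 6 4 5 11 10)(8 9) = [0, 2, 6, 3, 5, 11, 4, 7, 9, 8, 1, 10]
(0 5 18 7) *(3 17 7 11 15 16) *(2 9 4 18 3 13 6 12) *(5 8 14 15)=[8, 1, 9, 17, 18, 3, 12, 0, 14, 4, 10, 5, 2, 6, 15, 16, 13, 7, 11]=(0 8 14 15 16 13 6 12 2 9 4 18 11 5 3 17 7)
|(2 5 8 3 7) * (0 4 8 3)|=12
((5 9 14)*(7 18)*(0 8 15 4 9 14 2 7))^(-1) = (0 18 7 2 9 4 15 8)(5 14) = ((0 8 15 4 9 2 7 18)(5 14))^(-1)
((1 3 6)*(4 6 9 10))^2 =((1 3 9 10 4 6))^2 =(1 9 4)(3 10 6)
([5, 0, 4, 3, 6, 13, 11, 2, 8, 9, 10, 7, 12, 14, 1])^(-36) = (0 1 14 13 5)(2 7 11 6 4)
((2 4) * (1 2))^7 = ((1 2 4))^7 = (1 2 4)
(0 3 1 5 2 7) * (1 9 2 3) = (0 1 5 3 9 2 7) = [1, 5, 7, 9, 4, 3, 6, 0, 8, 2]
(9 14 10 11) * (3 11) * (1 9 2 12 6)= (1 9 14 10 3 11 2 12 6)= [0, 9, 12, 11, 4, 5, 1, 7, 8, 14, 3, 2, 6, 13, 10]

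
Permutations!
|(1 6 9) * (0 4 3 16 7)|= 15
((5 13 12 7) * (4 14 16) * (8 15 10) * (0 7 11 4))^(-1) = (0 16 14 4 11 12 13 5 7)(8 10 15) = ((0 7 5 13 12 11 4 14 16)(8 15 10))^(-1)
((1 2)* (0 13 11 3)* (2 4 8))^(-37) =(0 3 11 13)(1 2 8 4)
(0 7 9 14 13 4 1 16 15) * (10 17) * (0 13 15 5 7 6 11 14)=[6, 16, 2, 3, 1, 7, 11, 9, 8, 0, 17, 14, 12, 4, 15, 13, 5, 10]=(0 6 11 14 15 13 4 1 16 5 7 9)(10 17)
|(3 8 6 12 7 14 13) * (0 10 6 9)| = |(0 10 6 12 7 14 13 3 8 9)| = 10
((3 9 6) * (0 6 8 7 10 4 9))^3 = ((0 6 3)(4 9 8 7 10))^3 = (4 7 9 10 8)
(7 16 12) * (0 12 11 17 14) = (0 12 7 16 11 17 14) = [12, 1, 2, 3, 4, 5, 6, 16, 8, 9, 10, 17, 7, 13, 0, 15, 11, 14]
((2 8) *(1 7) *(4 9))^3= ((1 7)(2 8)(4 9))^3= (1 7)(2 8)(4 9)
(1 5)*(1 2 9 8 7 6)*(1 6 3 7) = (1 5 2 9 8)(3 7) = [0, 5, 9, 7, 4, 2, 6, 3, 1, 8]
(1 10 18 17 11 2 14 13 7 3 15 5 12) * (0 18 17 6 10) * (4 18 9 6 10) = (0 9 6 4 18 10 17 11 2 14 13 7 3 15 5 12 1) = [9, 0, 14, 15, 18, 12, 4, 3, 8, 6, 17, 2, 1, 7, 13, 5, 16, 11, 10]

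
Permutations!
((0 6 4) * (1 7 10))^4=(0 6 4)(1 7 10)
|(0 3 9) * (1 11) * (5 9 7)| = |(0 3 7 5 9)(1 11)| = 10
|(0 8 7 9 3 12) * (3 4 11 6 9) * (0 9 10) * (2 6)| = 11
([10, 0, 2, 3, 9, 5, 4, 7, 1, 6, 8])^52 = [0, 1, 2, 3, 9, 5, 4, 7, 8, 6, 10]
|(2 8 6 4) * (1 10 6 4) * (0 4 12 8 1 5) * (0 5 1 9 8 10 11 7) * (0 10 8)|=|(0 4 2 9)(1 11 7 10 6)(8 12)|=20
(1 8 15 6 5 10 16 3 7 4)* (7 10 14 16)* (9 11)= (1 8 15 6 5 14 16 3 10 7 4)(9 11)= [0, 8, 2, 10, 1, 14, 5, 4, 15, 11, 7, 9, 12, 13, 16, 6, 3]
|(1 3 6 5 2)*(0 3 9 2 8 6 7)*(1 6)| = 6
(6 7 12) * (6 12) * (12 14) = (6 7)(12 14) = [0, 1, 2, 3, 4, 5, 7, 6, 8, 9, 10, 11, 14, 13, 12]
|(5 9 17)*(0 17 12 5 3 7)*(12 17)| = 7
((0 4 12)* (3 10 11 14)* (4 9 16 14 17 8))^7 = (0 17 14 12 11 16 4 10 9 8 3)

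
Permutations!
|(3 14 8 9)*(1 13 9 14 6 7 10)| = |(1 13 9 3 6 7 10)(8 14)| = 14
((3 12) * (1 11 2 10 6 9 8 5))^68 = (12)(1 6)(2 8)(5 10)(9 11)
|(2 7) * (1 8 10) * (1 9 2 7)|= 5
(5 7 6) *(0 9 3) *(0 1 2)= (0 9 3 1 2)(5 7 6)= [9, 2, 0, 1, 4, 7, 5, 6, 8, 3]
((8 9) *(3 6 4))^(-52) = ((3 6 4)(8 9))^(-52) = (9)(3 4 6)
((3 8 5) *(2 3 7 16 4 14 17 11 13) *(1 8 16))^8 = (17) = ((1 8 5 7)(2 3 16 4 14 17 11 13))^8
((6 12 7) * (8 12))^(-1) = (6 7 12 8)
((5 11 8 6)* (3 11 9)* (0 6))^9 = (0 5 3 8 6 9 11)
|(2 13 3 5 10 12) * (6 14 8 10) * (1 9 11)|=9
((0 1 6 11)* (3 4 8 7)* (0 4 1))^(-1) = (1 3 7 8 4 11 6)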